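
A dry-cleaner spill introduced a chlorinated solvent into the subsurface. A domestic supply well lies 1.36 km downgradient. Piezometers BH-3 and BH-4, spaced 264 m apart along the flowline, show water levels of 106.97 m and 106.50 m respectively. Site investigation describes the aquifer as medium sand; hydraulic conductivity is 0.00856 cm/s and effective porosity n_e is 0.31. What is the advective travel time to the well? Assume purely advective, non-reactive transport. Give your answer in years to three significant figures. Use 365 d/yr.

Hydraulic gradient i = (106.97 − 106.50) / 264 = 0.47 / 264 = 0.001780
K = 0.00856 cm/s × 864 = 7.396 m/d
Specific discharge q = 7.396 × 0.001780 = 0.01317 m/d
v = Ki/n = 7.396·0.001780/0.31 = 0.04247 m/d
L = 1.36 km = 1360 m
t = L / v = 1360 / 0.04247 = 32020 d
   = 32020 / 365 = 87.7 yr

87.7 years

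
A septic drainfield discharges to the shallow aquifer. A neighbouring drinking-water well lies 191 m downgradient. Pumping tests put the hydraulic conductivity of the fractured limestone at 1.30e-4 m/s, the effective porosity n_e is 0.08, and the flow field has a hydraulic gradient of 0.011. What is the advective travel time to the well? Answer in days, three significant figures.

K = 1.30e-4 m/s × 86400 s/d = 11.23 m/d
Darcy flux q = K·i = 11.23 × 0.011 = 0.1236 m/d
Seepage velocity v = q / n = 0.1236 / 0.08 = 1.544 m/d
t = L / v = 191 / 1.544 = 123.7 d

124 days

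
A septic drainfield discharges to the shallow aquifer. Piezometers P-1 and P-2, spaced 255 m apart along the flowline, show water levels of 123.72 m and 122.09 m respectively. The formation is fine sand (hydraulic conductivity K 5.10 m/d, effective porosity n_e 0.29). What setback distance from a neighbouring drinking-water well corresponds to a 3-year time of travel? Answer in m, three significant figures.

123 m

Hydraulic gradient i = (123.72 − 122.09) / 255 = 1.63 / 255 = 0.006392
q = Ki = 5.10 × 0.006392 = 0.03260 m/d
v = Ki/n = 5.10·0.006392/0.29 = 0.1124 m/d
T = 3 yr × 365 = 1095 d
L = v × T = 0.1124 × 1095 = 123.1 m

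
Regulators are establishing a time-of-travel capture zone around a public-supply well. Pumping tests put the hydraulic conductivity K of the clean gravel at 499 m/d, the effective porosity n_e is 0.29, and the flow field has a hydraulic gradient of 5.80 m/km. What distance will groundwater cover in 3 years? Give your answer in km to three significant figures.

Specific discharge q = 499 × 0.0058 = 2.894 m/d
Average linear velocity = 2.894 / 0.29 = 9.980 m/d
T = 3 yr × 365 = 1095 d
L = v × T = 9.980 × 1095 = 10930 m
   = 10.9 km

10.9 km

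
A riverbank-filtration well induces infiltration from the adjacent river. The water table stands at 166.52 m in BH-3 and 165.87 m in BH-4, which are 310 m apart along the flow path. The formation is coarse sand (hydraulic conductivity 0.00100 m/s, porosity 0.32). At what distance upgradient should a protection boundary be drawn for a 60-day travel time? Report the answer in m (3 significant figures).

Hydraulic gradient i = (166.52 − 165.87) / 310 = 0.65 / 310 = 0.002097
K = 0.00100 m/s × 86400 s/d = 86.40 m/d
q = Ki = 86.40 × 0.002097 = 0.1812 m/d
Average linear velocity = 0.1812 / 0.32 = 0.5661 m/d
L = v × T = 0.5661 × 60 = 33.97 m

34.0 m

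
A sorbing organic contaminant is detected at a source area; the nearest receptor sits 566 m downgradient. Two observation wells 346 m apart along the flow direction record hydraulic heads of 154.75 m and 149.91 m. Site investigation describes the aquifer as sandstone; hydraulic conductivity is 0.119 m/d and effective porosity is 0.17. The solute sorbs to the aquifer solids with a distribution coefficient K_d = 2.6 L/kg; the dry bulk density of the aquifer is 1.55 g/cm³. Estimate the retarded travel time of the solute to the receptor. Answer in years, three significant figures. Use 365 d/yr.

3910 years

Hydraulic gradient i = (154.75 − 149.91) / 346 = 4.84 / 346 = 0.01399
q = Ki = 0.119 × 0.01399 = 0.001665 m/d
v_s = q/n_e = 0.001665/0.17 = 0.009792 m/d
Retardation R = 1 + ρ_b·K_d/n = 1 + 1.55×2.6/0.17 = 24.71
Contaminant velocity v_c = v/R = 0.009792/24.71 = 3.963e-4 m/d
t = L/v_c = 566/3.963e-4 = 1.428e6 d
   = 1.428e6/365 = 3910 yr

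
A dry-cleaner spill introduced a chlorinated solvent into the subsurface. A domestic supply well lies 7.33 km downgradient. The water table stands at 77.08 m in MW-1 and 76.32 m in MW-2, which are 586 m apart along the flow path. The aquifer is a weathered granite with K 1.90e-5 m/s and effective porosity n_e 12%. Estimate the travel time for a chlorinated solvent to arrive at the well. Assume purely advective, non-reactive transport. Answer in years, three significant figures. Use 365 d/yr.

1130 years

Hydraulic gradient i = (77.08 − 76.32) / 586 = 0.76 / 586 = 0.001297
K = 1.90e-5 m/s × 86400 s/d = 1.642 m/d
Specific discharge q = 1.642 × 0.001297 = 0.002129 m/d
v_s = q/n_e = 0.002129/0.12 = 0.01774 m/d
L = 7.33 km = 7330 m
t = L / v = 7330 / 0.01774 = 413100 d
   = 413100 / 365 = 1130 yr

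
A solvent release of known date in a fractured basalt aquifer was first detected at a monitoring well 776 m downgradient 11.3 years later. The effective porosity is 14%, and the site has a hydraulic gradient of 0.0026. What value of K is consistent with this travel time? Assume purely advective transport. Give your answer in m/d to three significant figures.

10.1 m/d

t = 11.3 years = 4125 d
v = L / t = 776 / 4125 = 0.1881 m/d
K = v · n / i = 0.1881 × 0.14 / 0.0026 = 10.1 m/d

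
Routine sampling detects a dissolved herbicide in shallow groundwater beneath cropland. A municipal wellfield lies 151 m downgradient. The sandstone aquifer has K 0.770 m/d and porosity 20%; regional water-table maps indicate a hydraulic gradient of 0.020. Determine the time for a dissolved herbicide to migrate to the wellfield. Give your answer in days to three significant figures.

q = Ki = 0.770 × 0.020 = 0.01540 m/d
v = Ki/n = 0.770·0.020/0.20 = 0.07700 m/d
t = L / v = 151 / 0.07700 = 1961 d

1960 days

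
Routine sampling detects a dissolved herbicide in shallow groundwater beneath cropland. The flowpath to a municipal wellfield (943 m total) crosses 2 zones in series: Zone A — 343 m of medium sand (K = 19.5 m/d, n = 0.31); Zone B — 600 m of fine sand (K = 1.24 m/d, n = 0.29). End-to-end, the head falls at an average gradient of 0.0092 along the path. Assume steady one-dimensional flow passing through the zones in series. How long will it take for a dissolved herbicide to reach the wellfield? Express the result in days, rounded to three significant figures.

16200 days

Steady 1-D flow in series ⇒ the Darcy flux q is identical in every zone and the zone head losses add (resistances L/K in series).
Σ(L/K) = 343/19.5 + 600/1.24 = 17.59 + 483.9 = 501.5 d
K_eq = L_total / Σ(L/K) = 943 / 501.5 = 1.881 m/d
q = K_eq · i = 1.881 × 0.0092 = 0.01730 m/d (same in every zone)
Zone A: v = q/n = 0.01730/0.31 = 0.05581 m/d → t_A = 343/0.05581 = 6146 d
Zone B: v = q/n = 0.01730/0.29 = 0.05966 m/d → t_B = 600/0.05966 = 10060 d
Total t = 6146 + 10060 = 16200 d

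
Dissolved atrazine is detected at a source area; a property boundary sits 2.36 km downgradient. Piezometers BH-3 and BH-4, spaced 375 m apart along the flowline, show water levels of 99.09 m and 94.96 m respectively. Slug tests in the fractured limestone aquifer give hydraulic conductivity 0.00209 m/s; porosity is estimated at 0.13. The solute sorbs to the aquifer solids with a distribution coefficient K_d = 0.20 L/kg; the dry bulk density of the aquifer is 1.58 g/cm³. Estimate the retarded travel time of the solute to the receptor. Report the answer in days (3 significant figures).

529 days

Hydraulic gradient i = (99.09 − 94.96) / 375 = 4.13 / 375 = 0.01101
K = 0.00209 m/s × 86400 s/d = 180.6 m/d
q = Ki = 180.6 × 0.01101 = 1.989 m/d
v = Ki/n = 180.6·0.01101/0.13 = 15.30 m/d
Retardation R = 1 + ρ_b·K_d/n = 1 + 1.58×0.20/0.13 = 3.431
Contaminant velocity v_c = v/R = 15.30/3.431 = 4.459 m/d
L = 2.36 km = 2360 m
t = L/v_c = 2360/4.459 = 529.3 d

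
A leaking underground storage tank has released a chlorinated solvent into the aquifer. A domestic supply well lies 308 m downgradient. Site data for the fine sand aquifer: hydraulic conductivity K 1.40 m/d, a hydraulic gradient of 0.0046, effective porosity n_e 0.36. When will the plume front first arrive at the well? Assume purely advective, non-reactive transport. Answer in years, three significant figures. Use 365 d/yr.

47.2 years

Darcy flux q = K·i = 1.40 × 0.0046 = 0.006440 m/d
Average linear velocity = 0.006440 / 0.36 = 0.01789 m/d
t = L / v = 308 / 0.01789 = 17220 d
   = 17220 / 365 = 47.2 yr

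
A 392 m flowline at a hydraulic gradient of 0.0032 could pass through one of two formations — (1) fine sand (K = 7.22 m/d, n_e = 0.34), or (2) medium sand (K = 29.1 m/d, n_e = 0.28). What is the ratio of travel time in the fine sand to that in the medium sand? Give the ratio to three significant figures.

Unit 1 (fine sand): v = 7.22×0.0032/0.34 = 0.06795 m/d, t = 392/0.06795 = 5769 d
Unit 2 (medium sand): v = 29.1×0.0032/0.28 = 0.3326 m/d, t = 392/0.3326 = 1179 d
t(fine sand) / t(medium sand) = 5769/1179 = 4.89

4.89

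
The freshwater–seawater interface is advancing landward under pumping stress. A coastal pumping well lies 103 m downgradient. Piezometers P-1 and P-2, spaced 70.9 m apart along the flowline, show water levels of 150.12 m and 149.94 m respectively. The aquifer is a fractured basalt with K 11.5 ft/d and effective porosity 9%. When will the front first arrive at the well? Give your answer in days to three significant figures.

Hydraulic gradient i = (150.12 − 149.94) / 70.9 = 0.18 / 70.9 = 0.002539
K = 11.5 ft/d × 0.3048 = 3.505 m/d
q = Ki = 3.505 × 0.002539 = 0.008899 m/d
v_s = q/n_e = 0.008899/0.09 = 0.09888 m/d
t = L / v = 103 / 0.09888 = 1042 d

1040 days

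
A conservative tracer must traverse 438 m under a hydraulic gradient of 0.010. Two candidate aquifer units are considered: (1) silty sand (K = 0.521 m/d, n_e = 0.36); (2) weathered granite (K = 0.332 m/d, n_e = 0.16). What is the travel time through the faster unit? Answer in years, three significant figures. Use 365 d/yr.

Unit 1 (silty sand): v = 0.521×0.010/0.36 = 0.01447 m/d, t = 438/0.01447 = 30260 d
Unit 2 (weathered granite): v = 0.332×0.010/0.16 = 0.02075 m/d, t = 438/0.02075 = 21110 d
Faster: 21110 d / 365 = 57.8 yr

57.8 years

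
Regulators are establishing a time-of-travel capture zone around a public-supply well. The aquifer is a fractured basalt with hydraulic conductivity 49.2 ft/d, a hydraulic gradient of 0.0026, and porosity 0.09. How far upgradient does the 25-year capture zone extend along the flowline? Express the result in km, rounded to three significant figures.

K = 49.2 ft/d × 0.3048 = 15.00 m/d
Specific discharge q = 15.00 × 0.0026 = 0.03899 m/d
Average linear velocity = 0.03899 / 0.09 = 0.4332 m/d
T = 25 yr × 365 = 9125 d
L = v × T = 0.4332 × 9125 = 3953 m
   = 3.95 km

3.95 km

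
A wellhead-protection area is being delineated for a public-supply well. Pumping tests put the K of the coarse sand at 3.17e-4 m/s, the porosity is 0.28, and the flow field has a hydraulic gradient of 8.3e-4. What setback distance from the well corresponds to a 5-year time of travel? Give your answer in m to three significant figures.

K = 3.17e-4 m/s × 86400 s/d = 27.39 m/d
Darcy flux q = K·i = 27.39 × 8.3e-4 = 0.02273 m/d
v = Ki/n = 27.39·8.3e-4/0.28 = 0.08119 m/d
T = 5 yr × 365 = 1825 d
L = v × T = 0.08119 × 1825 = 148.2 m

148 m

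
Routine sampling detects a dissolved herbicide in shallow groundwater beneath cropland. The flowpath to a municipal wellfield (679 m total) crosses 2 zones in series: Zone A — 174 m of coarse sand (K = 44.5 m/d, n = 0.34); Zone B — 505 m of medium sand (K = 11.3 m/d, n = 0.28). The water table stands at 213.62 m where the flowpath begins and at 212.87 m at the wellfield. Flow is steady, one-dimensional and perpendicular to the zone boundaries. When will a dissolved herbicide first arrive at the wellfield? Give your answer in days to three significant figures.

13000 days

Total head drop ΔH = 213.62 − 212.87 = 0.75 m
Steady 1-D flow in series ⇒ the Darcy flux q is identical in every zone and the zone head losses add (resistances L/K in series).
Σ(L/K) = 174/44.5 + 505/11.3 = 3.910 + 44.69 = 48.60 d
q = ΔH / Σ(L/K) = 0.75 / 48.60 = 0.01543 m/d (same in every zone)
Zone A: v = q/n = 0.01543/0.34 = 0.04539 m/d → t_A = 174/0.04539 = 3834 d
Zone B: v = q/n = 0.01543/0.28 = 0.05511 m/d → t_B = 505/0.05511 = 9163 d
Total t = 3834 + 9163 = 13000 d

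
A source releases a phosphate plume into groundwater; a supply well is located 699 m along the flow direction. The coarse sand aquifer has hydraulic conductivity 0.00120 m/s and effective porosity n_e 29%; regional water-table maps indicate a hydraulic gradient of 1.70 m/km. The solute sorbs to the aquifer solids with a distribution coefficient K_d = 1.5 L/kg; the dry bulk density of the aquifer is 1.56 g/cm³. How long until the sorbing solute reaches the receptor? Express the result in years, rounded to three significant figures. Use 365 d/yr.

28.6 years

K = 0.00120 m/s × 86400 s/d = 103.7 m/d
Darcy flux q = K·i = 103.7 × 0.0017 = 0.1763 m/d
v = Ki/n = 103.7·0.0017/0.29 = 0.6078 m/d
Retardation R = 1 + ρ_b·K_d/n = 1 + 1.56×1.5/0.29 = 9.069
Contaminant velocity v_c = v/R = 0.6078/9.069 = 0.06702 m/d
t = L/v_c = 699/0.06702 = 10430 d
   = 10430/365 = 28.6 yr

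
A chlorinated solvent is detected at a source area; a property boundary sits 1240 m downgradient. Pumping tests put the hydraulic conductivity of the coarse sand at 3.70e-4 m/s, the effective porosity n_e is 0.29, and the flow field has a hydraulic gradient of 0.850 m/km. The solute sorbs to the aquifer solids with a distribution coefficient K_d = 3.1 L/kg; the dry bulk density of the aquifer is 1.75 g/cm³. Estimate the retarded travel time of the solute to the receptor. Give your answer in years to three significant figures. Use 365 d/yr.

K = 3.70e-4 m/s × 86400 s/d = 31.97 m/d
q = Ki = 31.97 × 8.5e-4 = 0.02717 m/d
v = Ki/n = 31.97·8.5e-4/0.29 = 0.09370 m/d
Retardation R = 1 + ρ_b·K_d/n = 1 + 1.75×3.1/0.29 = 19.71
Contaminant velocity v_c = v/R = 0.09370/19.71 = 0.004755 m/d
t = L/v_c = 1240/0.004755 = 260800 d
   = 260800/365 = 715 yr

715 years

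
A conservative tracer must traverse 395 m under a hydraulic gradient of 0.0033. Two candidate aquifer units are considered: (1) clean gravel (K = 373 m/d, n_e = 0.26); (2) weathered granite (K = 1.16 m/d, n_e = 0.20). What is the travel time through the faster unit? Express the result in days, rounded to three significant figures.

83.4 days

Unit 1 (clean gravel): v = 373×0.0033/0.26 = 4.734 m/d, t = 395/4.734 = 83.43 d
Unit 2 (weathered granite): v = 1.16×0.0033/0.20 = 0.01914 m/d, t = 395/0.01914 = 20640 d
Faster unit: t = 83.4 d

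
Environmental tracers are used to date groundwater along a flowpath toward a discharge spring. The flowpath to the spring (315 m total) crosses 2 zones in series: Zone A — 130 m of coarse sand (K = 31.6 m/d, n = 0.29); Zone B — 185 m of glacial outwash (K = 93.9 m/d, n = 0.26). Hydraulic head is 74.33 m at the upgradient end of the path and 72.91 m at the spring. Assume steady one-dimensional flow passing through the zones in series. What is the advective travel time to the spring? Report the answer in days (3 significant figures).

368 days

Total head drop ΔH = 74.33 − 72.91 = 1.42 m
Continuity: the same q passes through each zone, so ΔH = q·Σ(L_j/K_j) — the zones act as resistances in series.
Σ(L/K) = 130/31.6 + 185/93.9 = 4.114 + 1.970 = 6.084 d
q = ΔH / Σ(L/K) = 1.42 / 6.084 = 0.2334 m/d (same in every zone)
Zone A: v = q/n = 0.2334/0.29 = 0.8048 m/d → t_A = 130/0.8048 = 161.5 d
Zone B: v = q/n = 0.2334/0.26 = 0.8977 m/d → t_B = 185/0.8977 = 206.1 d
Total t = 161.5 + 206.1 = 367.6 d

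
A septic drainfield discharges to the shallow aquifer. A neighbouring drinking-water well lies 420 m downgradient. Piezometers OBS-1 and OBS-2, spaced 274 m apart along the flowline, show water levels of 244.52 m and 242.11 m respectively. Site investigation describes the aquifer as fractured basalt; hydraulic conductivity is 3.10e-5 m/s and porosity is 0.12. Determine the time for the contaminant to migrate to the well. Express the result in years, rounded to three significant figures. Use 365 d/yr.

Hydraulic gradient i = (244.52 − 242.11) / 274 = 2.41 / 274 = 0.008796
K = 3.10e-5 m/s × 86400 s/d = 2.678 m/d
q = Ki = 2.678 × 0.008796 = 0.02356 m/d
Average linear velocity = 0.02356 / 0.12 = 0.1963 m/d
t = L / v = 420 / 0.1963 = 2139 d
   = 2139 / 365 = 5.86 yr

5.86 years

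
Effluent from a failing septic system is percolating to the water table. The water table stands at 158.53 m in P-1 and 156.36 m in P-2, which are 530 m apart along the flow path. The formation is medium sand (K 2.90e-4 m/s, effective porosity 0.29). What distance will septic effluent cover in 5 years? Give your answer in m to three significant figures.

646 m

Hydraulic gradient i = (158.53 − 156.36) / 530 = 2.17 / 530 = 0.004094
K = 2.90e-4 m/s × 86400 s/d = 25.06 m/d
Specific discharge q = 25.06 × 0.004094 = 0.1026 m/d
Seepage velocity v = q / n = 0.1026 / 0.29 = 0.3538 m/d
T = 5 yr × 365 = 1825 d
L = v × T = 0.3538 × 1825 = 645.6 m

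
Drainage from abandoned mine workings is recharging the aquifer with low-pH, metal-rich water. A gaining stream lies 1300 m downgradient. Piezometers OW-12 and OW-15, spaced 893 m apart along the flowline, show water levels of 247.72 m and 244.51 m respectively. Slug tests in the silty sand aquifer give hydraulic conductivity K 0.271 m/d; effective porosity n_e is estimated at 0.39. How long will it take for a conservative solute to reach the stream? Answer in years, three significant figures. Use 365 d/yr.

1430 years

Hydraulic gradient i = (247.72 − 244.51) / 893 = 3.21 / 893 = 0.003595
q = Ki = 0.271 × 0.003595 = 9.741e-4 m/d
Average linear velocity = 9.741e-4 / 0.39 = 0.002498 m/d
t = L / v = 1300 / 0.002498 = 520500 d
   = 520500 / 365 = 1430 yr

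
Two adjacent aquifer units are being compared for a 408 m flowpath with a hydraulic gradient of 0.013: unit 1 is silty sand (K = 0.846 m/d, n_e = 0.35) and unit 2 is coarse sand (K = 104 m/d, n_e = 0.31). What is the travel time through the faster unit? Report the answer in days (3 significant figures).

93.6 days

Unit 1 (silty sand): v = 0.846×0.013/0.35 = 0.03142 m/d, t = 408/0.03142 = 12980 d
Unit 2 (coarse sand): v = 104×0.013/0.31 = 4.361 m/d, t = 408/4.361 = 93.55 d
Faster unit: t = 93.6 d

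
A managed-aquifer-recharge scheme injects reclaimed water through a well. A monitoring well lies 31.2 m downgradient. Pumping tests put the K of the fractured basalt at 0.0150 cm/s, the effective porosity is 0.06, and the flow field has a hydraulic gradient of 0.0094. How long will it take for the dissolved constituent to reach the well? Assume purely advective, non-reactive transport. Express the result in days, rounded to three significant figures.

15.4 days

K = 0.0150 cm/s × 864 = 12.96 m/d
Darcy flux q = K·i = 12.96 × 0.0094 = 0.1218 m/d
Average linear velocity = 0.1218 / 0.06 = 2.030 m/d
t = L / v = 31.2 / 2.030 = 15.37 d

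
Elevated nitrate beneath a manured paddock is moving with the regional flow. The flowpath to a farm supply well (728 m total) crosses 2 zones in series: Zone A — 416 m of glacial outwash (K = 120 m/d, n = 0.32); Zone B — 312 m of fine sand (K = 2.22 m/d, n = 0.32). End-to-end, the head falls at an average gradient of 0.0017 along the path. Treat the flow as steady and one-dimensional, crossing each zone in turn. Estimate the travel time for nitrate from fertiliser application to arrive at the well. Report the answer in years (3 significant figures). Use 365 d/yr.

Continuity: the same q passes through each zone, so ΔH = q·Σ(L_j/K_j) — the zones act as resistances in series.
Σ(L/K) = 416/120 + 312/2.22 = 3.467 + 140.5 = 144.0 d
K_eq = L_total / Σ(L/K) = 728 / 144.0 = 5.055 m/d
q = K_eq · i = 5.055 × 0.0017 = 0.008594 m/d (same in every zone)
Zone A: v = q/n = 0.008594/0.32 = 0.02686 m/d → t_A = 416/0.02686 = 15490 d
Zone B: v = q/n = 0.008594/0.32 = 0.02686 m/d → t_B = 312/0.02686 = 11620 d
Total t = 15490 + 11620 = 27110 d
   = 27110 / 365 = 74.3 yr

74.3 years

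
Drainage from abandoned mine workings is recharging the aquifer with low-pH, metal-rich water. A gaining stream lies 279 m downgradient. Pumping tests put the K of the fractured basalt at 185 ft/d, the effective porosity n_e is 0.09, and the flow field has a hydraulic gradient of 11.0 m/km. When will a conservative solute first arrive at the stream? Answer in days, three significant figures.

K = 185 ft/d × 0.3048 = 56.39 m/d
q = Ki = 56.39 × 0.011 = 0.6203 m/d
v = Ki/n = 56.39·0.011/0.09 = 6.892 m/d
t = L / v = 279 / 6.892 = 40.48 d

40.5 days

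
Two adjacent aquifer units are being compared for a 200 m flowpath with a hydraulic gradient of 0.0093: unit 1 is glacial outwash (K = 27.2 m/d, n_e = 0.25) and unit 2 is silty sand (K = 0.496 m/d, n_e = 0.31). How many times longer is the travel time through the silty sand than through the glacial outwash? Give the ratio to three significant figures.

Unit 1 (glacial outwash): v = 27.2×0.0093/0.25 = 1.012 m/d, t = 200/1.012 = 197.7 d
Unit 2 (silty sand): v = 0.496×0.0093/0.31 = 0.01488 m/d, t = 200/0.01488 = 13440 d
t(silty sand) / t(glacial outwash) = 13440/197.7 = 68.0

68.0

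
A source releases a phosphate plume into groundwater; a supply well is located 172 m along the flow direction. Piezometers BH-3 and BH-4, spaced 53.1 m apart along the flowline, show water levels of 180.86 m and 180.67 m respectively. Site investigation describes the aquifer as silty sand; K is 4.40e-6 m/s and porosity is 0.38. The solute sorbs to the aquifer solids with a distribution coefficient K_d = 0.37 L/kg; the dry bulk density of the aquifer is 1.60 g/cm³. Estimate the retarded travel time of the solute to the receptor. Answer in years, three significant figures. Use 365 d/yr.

Hydraulic gradient i = (180.86 − 180.67) / 53.1 = 0.19 / 53.1 = 0.003578
K = 4.40e-6 m/s × 86400 s/d = 0.3802 m/d
Specific discharge q = 0.3802 × 0.003578 = 0.001360 m/d
v = Ki/n = 0.3802·0.003578/0.38 = 0.003580 m/d
Retardation R = 1 + ρ_b·K_d/n = 1 + 1.60×0.37/0.38 = 2.558
Contaminant velocity v_c = v/R = 0.003580/2.558 = 0.001399 m/d
t = L/v_c = 172/0.001399 = 122900 d
   = 122900/365 = 337 yr

337 years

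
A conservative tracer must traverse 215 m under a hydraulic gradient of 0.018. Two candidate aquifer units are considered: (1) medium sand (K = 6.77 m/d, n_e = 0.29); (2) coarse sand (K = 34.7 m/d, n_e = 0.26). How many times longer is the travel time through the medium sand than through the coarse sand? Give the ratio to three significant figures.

Unit 1 (medium sand): v = 6.77×0.018/0.29 = 0.4202 m/d, t = 215/0.4202 = 511.7 d
Unit 2 (coarse sand): v = 34.7×0.018/0.26 = 2.402 m/d, t = 215/2.402 = 89.50 d
t(medium sand) / t(coarse sand) = 511.7/89.50 = 5.72

5.72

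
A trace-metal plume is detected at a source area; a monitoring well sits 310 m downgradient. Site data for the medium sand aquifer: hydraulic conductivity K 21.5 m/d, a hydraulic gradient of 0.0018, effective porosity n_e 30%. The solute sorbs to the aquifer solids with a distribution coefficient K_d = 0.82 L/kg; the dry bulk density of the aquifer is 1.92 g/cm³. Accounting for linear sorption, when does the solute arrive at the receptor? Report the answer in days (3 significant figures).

15000 days

q = Ki = 21.5 × 0.0018 = 0.03870 m/d
v_s = q/n_e = 0.03870/0.30 = 0.1290 m/d
Retardation R = 1 + ρ_b·K_d/n = 1 + 1.92×0.82/0.30 = 6.248
Contaminant velocity v_c = v/R = 0.1290/6.248 = 0.02065 m/d
t = L/v_c = 310/0.02065 = 15010 d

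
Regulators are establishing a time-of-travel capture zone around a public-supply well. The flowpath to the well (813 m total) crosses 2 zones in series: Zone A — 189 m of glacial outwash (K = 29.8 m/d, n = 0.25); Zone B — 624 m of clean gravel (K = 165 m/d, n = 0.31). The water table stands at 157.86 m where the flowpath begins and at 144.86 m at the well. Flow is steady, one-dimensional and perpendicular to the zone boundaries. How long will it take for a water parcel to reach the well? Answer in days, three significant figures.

Total head drop ΔH = 157.86 − 144.86 = 13.00 m
Continuity: the same q passes through each zone, so ΔH = q·Σ(L_j/K_j) — the zones act as resistances in series.
Σ(L/K) = 189/29.8 + 624/165 = 6.342 + 3.782 = 10.12 d
q = ΔH / Σ(L/K) = 13.00 / 10.12 = 1.284 m/d (same in every zone)
Zone A: v = q/n = 1.284/0.25 = 5.136 m/d → t_A = 189/5.136 = 36.80 d
Zone B: v = q/n = 1.284/0.31 = 4.142 m/d → t_B = 624/4.142 = 150.6 d
Total t = 36.80 + 150.6 = 187.4 d

187 days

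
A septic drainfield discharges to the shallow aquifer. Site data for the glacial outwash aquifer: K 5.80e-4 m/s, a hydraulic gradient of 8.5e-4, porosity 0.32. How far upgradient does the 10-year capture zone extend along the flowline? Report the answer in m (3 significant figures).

K = 5.80e-4 m/s × 86400 s/d = 50.11 m/d
q = Ki = 50.11 × 8.5e-4 = 0.04260 m/d
Average linear velocity = 0.04260 / 0.32 = 0.1331 m/d
T = 10 yr × 365 = 3650 d
L = v × T = 0.1331 × 3650 = 485.9 m

486 m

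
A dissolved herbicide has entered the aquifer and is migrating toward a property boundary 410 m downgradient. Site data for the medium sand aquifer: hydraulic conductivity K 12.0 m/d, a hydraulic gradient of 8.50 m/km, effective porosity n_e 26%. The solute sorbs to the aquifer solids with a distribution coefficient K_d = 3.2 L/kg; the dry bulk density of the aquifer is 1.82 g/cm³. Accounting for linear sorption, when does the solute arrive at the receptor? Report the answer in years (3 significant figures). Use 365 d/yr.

Darcy flux q = K·i = 12.0 × 0.0085 = 0.1020 m/d
v = Ki/n = 12.0·0.0085/0.26 = 0.3923 m/d
Retardation R = 1 + ρ_b·K_d/n = 1 + 1.82×3.2/0.26 = 23.40
Contaminant velocity v_c = v/R = 0.3923/23.40 = 0.01677 m/d
t = L/v_c = 410/0.01677 = 24460 d
   = 24460/365 = 67.0 yr

67.0 years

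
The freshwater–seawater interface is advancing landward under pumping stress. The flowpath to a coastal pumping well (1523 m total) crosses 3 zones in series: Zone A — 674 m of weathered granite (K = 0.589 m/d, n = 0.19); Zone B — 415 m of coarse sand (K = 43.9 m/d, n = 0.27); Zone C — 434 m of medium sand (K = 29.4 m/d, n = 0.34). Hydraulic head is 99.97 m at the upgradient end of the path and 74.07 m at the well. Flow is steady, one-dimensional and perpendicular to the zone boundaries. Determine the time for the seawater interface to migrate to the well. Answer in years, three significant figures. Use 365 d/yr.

47.9 years

Total head drop ΔH = 99.97 − 74.07 = 25.90 m
Steady 1-D flow in series ⇒ the Darcy flux q is identical in every zone and the zone head losses add (resistances L/K in series).
Σ(L/K) = 674/0.589 + 415/43.9 + 434/29.4 = 1144 + 9.453 + 14.76 = 1169 d
q = ΔH / Σ(L/K) = 25.90 / 1169 = 0.02216 m/d (same in every zone)
Zone A: v = q/n = 0.02216/0.19 = 0.1167 m/d → t_A = 674/0.1167 = 5778 d
Zone B: v = q/n = 0.02216/0.27 = 0.08209 m/d → t_B = 415/0.08209 = 5055 d
Zone C: v = q/n = 0.02216/0.34 = 0.06519 m/d → t_C = 434/0.06519 = 6657 d
Total t = 5778 + 5055 + 6657 = 17490 d
   = 17490 / 365 = 47.9 yr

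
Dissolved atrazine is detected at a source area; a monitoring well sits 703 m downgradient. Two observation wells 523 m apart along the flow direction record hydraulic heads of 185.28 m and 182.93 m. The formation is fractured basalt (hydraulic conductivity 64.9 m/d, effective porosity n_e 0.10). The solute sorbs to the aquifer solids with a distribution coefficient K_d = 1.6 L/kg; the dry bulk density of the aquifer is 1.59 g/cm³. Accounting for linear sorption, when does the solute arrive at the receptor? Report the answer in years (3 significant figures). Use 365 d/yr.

17.5 years

Hydraulic gradient i = (185.28 − 182.93) / 523 = 2.35 / 523 = 0.004493
Darcy flux q = K·i = 64.9 × 0.004493 = 0.2916 m/d
Average linear velocity = 0.2916 / 0.10 = 2.916 m/d
Retardation R = 1 + ρ_b·K_d/n = 1 + 1.59×1.6/0.10 = 26.44
Contaminant velocity v_c = v/R = 2.916/26.44 = 0.1103 m/d
t = L/v_c = 703/0.1103 = 6374 d
   = 6374/365 = 17.5 yr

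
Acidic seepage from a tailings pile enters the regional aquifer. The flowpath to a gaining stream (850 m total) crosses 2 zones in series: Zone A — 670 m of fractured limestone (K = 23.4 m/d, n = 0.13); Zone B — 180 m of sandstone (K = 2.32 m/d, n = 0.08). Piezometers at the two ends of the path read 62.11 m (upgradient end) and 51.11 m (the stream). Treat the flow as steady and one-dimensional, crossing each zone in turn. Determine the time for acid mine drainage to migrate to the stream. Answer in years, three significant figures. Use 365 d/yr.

2.69 years

Total head drop ΔH = 62.11 − 51.11 = 11.00 m
Continuity: the same q passes through each zone, so ΔH = q·Σ(L_j/K_j) — the zones act as resistances in series.
Σ(L/K) = 670/23.4 + 180/2.32 = 28.63 + 77.59 = 106.2 d
q = ΔH / Σ(L/K) = 11.00 / 106.2 = 0.1036 m/d (same in every zone)
Zone A: v = q/n = 0.1036/0.13 = 0.7966 m/d → t_A = 670/0.7966 = 841.1 d
Zone B: v = q/n = 0.1036/0.08 = 1.294 m/d → t_B = 180/1.294 = 139.0 d
Total t = 841.1 + 139.0 = 980.1 d
   = 980.1 / 365 = 2.69 yr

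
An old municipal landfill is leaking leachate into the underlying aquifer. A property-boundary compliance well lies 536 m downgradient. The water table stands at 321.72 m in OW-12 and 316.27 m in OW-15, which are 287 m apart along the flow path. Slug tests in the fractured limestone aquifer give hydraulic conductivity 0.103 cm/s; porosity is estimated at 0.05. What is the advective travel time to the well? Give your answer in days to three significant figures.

15.9 days

Hydraulic gradient i = (321.72 − 316.27) / 287 = 5.45 / 287 = 0.01899
K = 0.103 cm/s × 864 = 88.99 m/d
q = Ki = 88.99 × 0.01899 = 1.690 m/d
Seepage velocity v = q / n = 1.690 / 0.05 = 33.80 m/d
t = L / v = 536 / 33.80 = 15.86 d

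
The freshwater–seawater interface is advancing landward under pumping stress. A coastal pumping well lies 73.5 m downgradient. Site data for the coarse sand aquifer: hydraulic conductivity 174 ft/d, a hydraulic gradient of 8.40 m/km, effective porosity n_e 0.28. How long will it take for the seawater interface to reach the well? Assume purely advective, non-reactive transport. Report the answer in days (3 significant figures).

K = 174 ft/d × 0.3048 = 53.04 m/d
q = Ki = 53.04 × 0.0084 = 0.4455 m/d
v_s = q/n_e = 0.4455/0.28 = 1.591 m/d
t = L / v = 73.5 / 1.591 = 46.20 d

46.2 days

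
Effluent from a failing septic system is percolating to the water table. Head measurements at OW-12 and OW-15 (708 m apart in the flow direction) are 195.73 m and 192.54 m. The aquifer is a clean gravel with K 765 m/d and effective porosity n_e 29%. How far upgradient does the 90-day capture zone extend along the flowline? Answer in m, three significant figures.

Hydraulic gradient i = (195.73 − 192.54) / 708 = 3.19 / 708 = 0.004506
Specific discharge q = 765 × 0.004506 = 3.447 m/d
v = Ki/n = 765·0.004506/0.29 = 11.89 m/d
L = v × T = 11.89 × 90 = 1070 m

1070 m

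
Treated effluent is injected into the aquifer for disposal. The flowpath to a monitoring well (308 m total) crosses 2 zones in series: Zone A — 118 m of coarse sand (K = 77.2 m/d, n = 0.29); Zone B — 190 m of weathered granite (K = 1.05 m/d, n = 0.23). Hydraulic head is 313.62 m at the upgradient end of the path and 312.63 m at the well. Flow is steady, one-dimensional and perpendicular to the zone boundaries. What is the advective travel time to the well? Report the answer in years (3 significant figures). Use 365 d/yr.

39.3 years

Total head drop ΔH = 313.62 − 312.63 = 0.99 m
Steady 1-D flow in series ⇒ the Darcy flux q is identical in every zone and the zone head losses add (resistances L/K in series).
Σ(L/K) = 118/77.2 + 190/1.05 = 1.528 + 181.0 = 182.5 d
q = ΔH / Σ(L/K) = 0.99 / 182.5 = 0.005425 m/d (same in every zone)
Zone A: v = q/n = 0.005425/0.29 = 0.01871 m/d → t_A = 118/0.01871 = 6308 d
Zone B: v = q/n = 0.005425/0.23 = 0.02359 m/d → t_B = 190/0.02359 = 8055 d
Total t = 6308 + 8055 = 14360 d
   = 14360 / 365 = 39.3 yr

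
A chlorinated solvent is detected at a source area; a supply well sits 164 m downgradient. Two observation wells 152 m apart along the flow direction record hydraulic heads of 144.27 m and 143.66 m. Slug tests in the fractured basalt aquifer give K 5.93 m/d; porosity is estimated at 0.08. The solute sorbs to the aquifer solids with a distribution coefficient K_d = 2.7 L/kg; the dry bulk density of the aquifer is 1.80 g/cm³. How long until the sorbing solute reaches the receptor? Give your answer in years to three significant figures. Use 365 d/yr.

Hydraulic gradient i = (144.27 − 143.66) / 152 = 0.61 / 152 = 0.004013
Darcy flux q = K·i = 5.93 × 0.004013 = 0.02380 m/d
Seepage velocity v = q / n = 0.02380 / 0.08 = 0.2975 m/d
Retardation R = 1 + ρ_b·K_d/n = 1 + 1.80×2.7/0.08 = 61.75
Contaminant velocity v_c = v/R = 0.2975/61.75 = 0.004817 m/d
t = L/v_c = 164/0.004817 = 34040 d
   = 34040/365 = 93.3 yr

93.3 years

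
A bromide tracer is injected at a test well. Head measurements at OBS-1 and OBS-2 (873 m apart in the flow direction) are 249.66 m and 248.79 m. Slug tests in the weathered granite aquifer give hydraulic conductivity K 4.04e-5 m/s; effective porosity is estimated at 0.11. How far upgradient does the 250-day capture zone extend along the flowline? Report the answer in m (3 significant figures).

7.91 m

Hydraulic gradient i = (249.66 − 248.79) / 873 = 0.87 / 873 = 9.966e-4
K = 4.04e-5 m/s × 86400 s/d = 3.491 m/d
Specific discharge q = 3.491 × 9.966e-4 = 0.003479 m/d
v_s = q/n_e = 0.003479/0.11 = 0.03162 m/d
L = v × T = 0.03162 × 250 = 7.906 m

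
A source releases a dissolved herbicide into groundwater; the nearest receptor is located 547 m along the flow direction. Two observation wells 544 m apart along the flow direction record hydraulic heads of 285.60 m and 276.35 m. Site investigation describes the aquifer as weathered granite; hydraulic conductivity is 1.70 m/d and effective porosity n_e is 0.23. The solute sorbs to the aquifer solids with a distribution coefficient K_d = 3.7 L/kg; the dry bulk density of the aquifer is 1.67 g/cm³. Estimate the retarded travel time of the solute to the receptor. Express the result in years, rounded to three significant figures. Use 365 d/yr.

Hydraulic gradient i = (285.60 − 276.35) / 544 = 9.25 / 544 = 0.01700
q = Ki = 1.70 × 0.01700 = 0.02891 m/d
Average linear velocity = 0.02891 / 0.23 = 0.1257 m/d
Retardation R = 1 + ρ_b·K_d/n = 1 + 1.67×3.7/0.23 = 27.87
Contaminant velocity v_c = v/R = 0.1257/27.87 = 0.004510 m/d
t = L/v_c = 547/0.004510 = 121300 d
   = 121300/365 = 332 yr

332 years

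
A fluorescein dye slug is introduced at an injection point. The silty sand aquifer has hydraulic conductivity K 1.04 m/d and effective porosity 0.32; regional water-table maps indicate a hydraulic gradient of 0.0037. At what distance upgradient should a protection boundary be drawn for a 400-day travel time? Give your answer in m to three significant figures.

4.81 m

Specific discharge q = 1.04 × 0.0037 = 0.003848 m/d
Seepage velocity v = q / n = 0.003848 / 0.32 = 0.01203 m/d
L = v × T = 0.01203 × 400 = 4.810 m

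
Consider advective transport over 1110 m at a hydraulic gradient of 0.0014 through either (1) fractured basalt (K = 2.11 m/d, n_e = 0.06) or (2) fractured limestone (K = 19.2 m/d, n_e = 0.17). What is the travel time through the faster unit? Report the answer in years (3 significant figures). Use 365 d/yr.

Unit 1 (fractured basalt): v = 2.11×0.0014/0.06 = 0.04923 m/d, t = 1110/0.04923 = 22550 d
Unit 2 (fractured limestone): v = 19.2×0.0014/0.17 = 0.1581 m/d, t = 1110/0.1581 = 7020 d
Faster: 7020 d / 365 = 19.2 yr

19.2 years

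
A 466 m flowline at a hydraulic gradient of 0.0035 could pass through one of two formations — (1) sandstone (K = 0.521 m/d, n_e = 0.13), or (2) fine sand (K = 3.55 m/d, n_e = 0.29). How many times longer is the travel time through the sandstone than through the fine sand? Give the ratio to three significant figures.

3.05

Unit 1 (sandstone): v = 0.521×0.0035/0.13 = 0.01403 m/d, t = 466/0.01403 = 33220 d
Unit 2 (fine sand): v = 3.55×0.0035/0.29 = 0.04284 m/d, t = 466/0.04284 = 10880 d
t(sandstone) / t(fine sand) = 33220/10880 = 3.05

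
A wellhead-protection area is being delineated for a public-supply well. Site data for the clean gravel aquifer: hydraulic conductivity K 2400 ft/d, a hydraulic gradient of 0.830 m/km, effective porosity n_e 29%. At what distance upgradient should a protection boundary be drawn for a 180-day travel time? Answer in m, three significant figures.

377 m

K = 2400 ft/d × 0.3048 = 731.5 m/d
q = Ki = 731.5 × 8.3e-4 = 0.6072 m/d
v = Ki/n = 731.5·8.3e-4/0.29 = 2.094 m/d
L = v × T = 2.094 × 180 = 376.9 m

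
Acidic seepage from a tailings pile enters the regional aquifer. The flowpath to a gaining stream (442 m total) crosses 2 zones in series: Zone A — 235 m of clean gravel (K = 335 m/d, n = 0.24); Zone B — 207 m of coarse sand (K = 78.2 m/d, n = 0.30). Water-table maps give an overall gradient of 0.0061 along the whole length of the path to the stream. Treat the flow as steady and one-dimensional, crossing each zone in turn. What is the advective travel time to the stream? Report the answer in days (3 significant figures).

147 days

Steady 1-D flow in series ⇒ the Darcy flux q is identical in every zone and the zone head losses add (resistances L/K in series).
Σ(L/K) = 235/335 + 207/78.2 = 0.7015 + 2.647 = 3.349 d
K_eq = L_total / Σ(L/K) = 442 / 3.349 = 132.0 m/d
q = K_eq · i = 132.0 × 0.0061 = 0.8052 m/d (same in every zone)
Zone A: v = q/n = 0.8052/0.24 = 3.355 m/d → t_A = 235/3.355 = 70.05 d
Zone B: v = q/n = 0.8052/0.30 = 2.684 m/d → t_B = 207/2.684 = 77.13 d
Total t = 70.05 + 77.13 = 147.2 d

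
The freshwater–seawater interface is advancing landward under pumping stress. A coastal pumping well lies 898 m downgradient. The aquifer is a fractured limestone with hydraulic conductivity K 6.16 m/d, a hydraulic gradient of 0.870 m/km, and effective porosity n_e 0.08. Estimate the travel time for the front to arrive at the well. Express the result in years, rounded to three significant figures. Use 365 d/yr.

q = Ki = 6.16 × 8.7e-4 = 0.005359 m/d
Seepage velocity v = q / n = 0.005359 / 0.08 = 0.06699 m/d
t = L / v = 898 / 0.06699 = 13400 d
   = 13400 / 365 = 36.7 yr

36.7 years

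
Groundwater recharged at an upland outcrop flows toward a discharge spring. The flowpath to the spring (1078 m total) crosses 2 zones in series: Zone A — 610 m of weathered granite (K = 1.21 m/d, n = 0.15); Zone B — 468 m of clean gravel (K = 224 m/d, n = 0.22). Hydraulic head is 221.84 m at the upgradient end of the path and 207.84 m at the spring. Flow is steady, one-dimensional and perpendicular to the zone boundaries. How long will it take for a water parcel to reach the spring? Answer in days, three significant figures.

7030 days

Total head drop ΔH = 221.84 − 207.84 = 14.00 m
Steady 1-D flow in series ⇒ the Darcy flux q is identical in every zone and the zone head losses add (resistances L/K in series).
Σ(L/K) = 610/1.21 + 468/224 = 504.1 + 2.089 = 506.2 d
q = ΔH / Σ(L/K) = 14.00 / 506.2 = 0.02766 m/d (same in every zone)
Zone A: v = q/n = 0.02766/0.15 = 0.1844 m/d → t_A = 610/0.1844 = 3309 d
Zone B: v = q/n = 0.02766/0.22 = 0.1257 m/d → t_B = 468/0.1257 = 3723 d
Total t = 3309 + 3723 = 7031 d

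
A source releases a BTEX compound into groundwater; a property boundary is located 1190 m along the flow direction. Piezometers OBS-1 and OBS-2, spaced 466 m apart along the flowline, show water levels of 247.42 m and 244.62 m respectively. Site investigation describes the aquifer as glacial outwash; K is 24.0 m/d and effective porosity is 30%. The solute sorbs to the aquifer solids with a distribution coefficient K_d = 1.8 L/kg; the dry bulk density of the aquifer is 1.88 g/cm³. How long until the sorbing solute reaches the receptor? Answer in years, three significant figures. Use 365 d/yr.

Hydraulic gradient i = (247.42 − 244.62) / 466 = 2.80 / 466 = 0.006009
Darcy flux q = K·i = 24.0 × 0.006009 = 0.1442 m/d
v_s = q/n_e = 0.1442/0.30 = 0.4807 m/d
Retardation R = 1 + ρ_b·K_d/n = 1 + 1.88×1.8/0.30 = 12.28
Contaminant velocity v_c = v/R = 0.4807/12.28 = 0.03914 m/d
t = L/v_c = 1190/0.03914 = 30400 d
   = 30400/365 = 83.3 yr

83.3 years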